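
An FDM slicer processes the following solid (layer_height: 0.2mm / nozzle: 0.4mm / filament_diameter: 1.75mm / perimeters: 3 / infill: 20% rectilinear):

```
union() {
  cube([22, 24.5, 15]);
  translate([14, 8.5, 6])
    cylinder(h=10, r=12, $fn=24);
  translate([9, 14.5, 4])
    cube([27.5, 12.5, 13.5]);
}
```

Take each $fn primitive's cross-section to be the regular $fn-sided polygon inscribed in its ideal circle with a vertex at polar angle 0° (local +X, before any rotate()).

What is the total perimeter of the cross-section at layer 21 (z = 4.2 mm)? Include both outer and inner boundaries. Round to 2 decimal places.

At z = 4.2 mm: the cube is present — its section is the full 22×24.5 rectangle (perimeter 93.00 mm); the cylinder at (14, 8.5) is absent (z outside [6, 16]); the 27.5×12.5 cube at (9, 14.5) contributes its full rectangle (perimeter 80.00 mm); Combining (union): the regions partially overlap (shared area 130.00 mm²), so the edge portions inside another operand are dropped and the merged outline is re-measured after clipping — boundary = 127.00 mm. Overall, the cross-section is a single solid region. Total boundary length (outer) = 127.00 mm.

127.00 mm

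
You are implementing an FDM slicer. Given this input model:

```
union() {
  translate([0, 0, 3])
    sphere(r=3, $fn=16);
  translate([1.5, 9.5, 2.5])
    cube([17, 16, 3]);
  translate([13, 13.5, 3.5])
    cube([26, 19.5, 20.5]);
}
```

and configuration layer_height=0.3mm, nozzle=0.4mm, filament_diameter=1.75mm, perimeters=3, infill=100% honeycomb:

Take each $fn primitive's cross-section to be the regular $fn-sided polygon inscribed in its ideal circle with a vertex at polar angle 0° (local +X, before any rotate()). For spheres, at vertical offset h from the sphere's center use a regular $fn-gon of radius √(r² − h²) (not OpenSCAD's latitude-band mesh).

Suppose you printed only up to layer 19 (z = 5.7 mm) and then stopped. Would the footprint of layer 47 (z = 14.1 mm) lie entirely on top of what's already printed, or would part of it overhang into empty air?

entirely on top

Compare the two slices. At z = 5.7: the r=3 sphere contributes a regular 16-gon of circumradius √(3²−2.7²) = 1.308 (area = (16/2)·1.308²·sin(360°/16) = 5.24 mm²); the cube at (1.5, 9.5) is not intersected at this z (z outside [2.5, 5.5]); the 26×19.5 cube at (13, 13.5) contributes its full rectangle (area 507.00 mm²); Merging all regions: the 2 present regions are separate (no shared area or edge), so areas and boundary lengths simply add and each stays a separate island — area = 512.24 mm². At z = 14.1: the sphere is absent (|z−center|=11.100 > r=3); the cube at (1.5, 9.5) is absent (z outside [2.5, 5.5]); the cube at (13, 13.5) is present — its section is the full 26×19.5 rectangle (area 507.00 mm²); Merging all regions: only the 26×19.5 cube at (13, 13.5) is present, so the union is just that shape — area = 507.00 mm². Checking containment: the cross-section at z = 14.1 is a subset of the cross-section at z = 5.7.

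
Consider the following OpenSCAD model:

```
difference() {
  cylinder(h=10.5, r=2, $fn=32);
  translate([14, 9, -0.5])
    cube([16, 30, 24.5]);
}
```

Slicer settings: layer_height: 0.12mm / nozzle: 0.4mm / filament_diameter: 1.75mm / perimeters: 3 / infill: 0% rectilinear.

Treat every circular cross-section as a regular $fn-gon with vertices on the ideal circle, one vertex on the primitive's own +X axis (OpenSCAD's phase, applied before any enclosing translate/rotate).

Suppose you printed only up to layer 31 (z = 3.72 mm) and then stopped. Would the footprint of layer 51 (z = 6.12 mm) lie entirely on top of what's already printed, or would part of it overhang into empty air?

Compare the two slices. At z = 3.72: the cylinder: section is a regular 32-gon, circumradius r=2 (area = (32/2)·2.000²·sin(360°/32) = 12.49 mm²); the cube at (14, 9) (footprint 16×30) is included at this height (area 480.00 mm²); Taking the first minus the rest: starting from the r=2 cylinder (12.49 mm²), the 16×30 cube at (14, 9) misses the remaining region (no effect) — area = 12.49 mm². At z = 6.12: the r=2 cylinder contributes a regular 32-gon of circumradius 2 (area = (32/2)·2.000²·sin(360°/32) = 12.49 mm²); the 16×30 cube at (14, 9) contributes its full rectangle (area 480.00 mm²); Subtracting the remaining from the first: starting from the r=2 cylinder (12.49 mm²), the 16×30 cube at (14, 9) misses the remaining region (no effect) — area = 12.49 mm². Checking containment: the cross-section at z = 6.12 is a subset of the cross-section at z = 3.72.

entirely on top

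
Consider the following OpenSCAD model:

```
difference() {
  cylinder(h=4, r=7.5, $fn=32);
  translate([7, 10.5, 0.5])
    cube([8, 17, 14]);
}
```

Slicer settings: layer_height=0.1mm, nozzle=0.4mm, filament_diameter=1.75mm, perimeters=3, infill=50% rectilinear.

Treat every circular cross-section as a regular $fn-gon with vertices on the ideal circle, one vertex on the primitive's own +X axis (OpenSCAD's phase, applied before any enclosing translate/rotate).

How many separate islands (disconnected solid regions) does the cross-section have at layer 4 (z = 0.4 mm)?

1

At z = 0.4 mm: the cylinder: section is a regular 32-gon, circumradius r=7.5; the cube at (7, 10.5) is not intersected at this z (z outside [0.5, 14.5]); Subtracting the remaining from the first: none of the subtracted shapes is present at this height, so the r=7.5 cylinder is unchanged — 1 connected region. Overall, the cross-section is a single solid region. Island count = 1.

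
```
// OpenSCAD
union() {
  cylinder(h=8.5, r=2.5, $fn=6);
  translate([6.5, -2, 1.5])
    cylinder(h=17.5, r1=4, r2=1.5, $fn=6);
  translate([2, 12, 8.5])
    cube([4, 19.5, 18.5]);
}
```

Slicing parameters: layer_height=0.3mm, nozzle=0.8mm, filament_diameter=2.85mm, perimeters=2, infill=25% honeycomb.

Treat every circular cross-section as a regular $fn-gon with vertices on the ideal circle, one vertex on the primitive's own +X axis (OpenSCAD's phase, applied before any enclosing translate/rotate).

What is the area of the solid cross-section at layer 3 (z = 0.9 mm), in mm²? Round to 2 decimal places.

At z = 0.9 mm: the cylinder: section is a regular 6-gon, circumradius r=2.5 (area = (6/2)·2.500²·sin(360°/6) = 16.24 mm²); the cone at (6.5, -2) is not intersected at this z (z outside [1.5, 19]); the cube at (2, 12) is not intersected at this z (z outside [8.5, 27]); Combining (union): only the r=2.5 cylinder is present, so the union is just that shape — area = 16.24 mm². Overall, the cross-section is a single solid region. Net area = 16.24 mm².

16.24 mm²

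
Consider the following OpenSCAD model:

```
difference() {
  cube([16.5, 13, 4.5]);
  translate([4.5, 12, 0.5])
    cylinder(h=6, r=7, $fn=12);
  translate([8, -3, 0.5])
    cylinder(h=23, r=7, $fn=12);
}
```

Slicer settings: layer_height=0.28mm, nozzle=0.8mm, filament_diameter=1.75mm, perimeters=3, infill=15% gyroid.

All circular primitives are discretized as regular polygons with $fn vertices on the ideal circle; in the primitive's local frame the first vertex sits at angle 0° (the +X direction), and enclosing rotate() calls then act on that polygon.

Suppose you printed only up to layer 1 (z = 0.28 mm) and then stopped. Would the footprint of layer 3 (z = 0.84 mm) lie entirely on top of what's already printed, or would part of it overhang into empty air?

entirely on top

Compare the two slices. At z = 0.28: the cube is present — its section is the full 16.5×13 rectangle (area 214.50 mm²); the cylinder at (4.5, 12) does not reach this height (z outside [0.5, 6.5]); the cylinder at (8, -3) does not reach this height (z outside [0.5, 23.5]); Subtracting the remaining from the first: none of the subtracted shapes is present at this height, so the 16.5×13 cube is unchanged — area = 214.50 mm². At z = 0.84: the cube (footprint 16.5×13) is included at this height (area 214.50 mm²); the r=7 cylinder at (4.5, 12) gives a regular 12-gon of circumradius 7 (constant along its height) (area = (12/2)·7.000²·sin(360°/12) = 147.00 mm²); the r=7 cylinder at (8, -3) gives a regular 12-gon of circumradius 7 (constant along its height) (area = (12/2)·7.000²·sin(360°/12) = 147.00 mm²); Taking the first minus the rest: starting from the 16.5×13 cube (214.50 mm²), the r=7 cylinder at (4.5, 12) partially overlaps it — only the 76.54 mm² overlap (of its 147.00 mm²) is removed, clipping the outline; the r=7 cylinder at (8, -3) partially overlaps it — only the 33.91 mm² overlap (of its 147.00 mm²) is removed, clipping the outline — area = 104.05 mm². Checking containment: the cross-section at z = 0.84 is a subset of the cross-section at z = 0.28.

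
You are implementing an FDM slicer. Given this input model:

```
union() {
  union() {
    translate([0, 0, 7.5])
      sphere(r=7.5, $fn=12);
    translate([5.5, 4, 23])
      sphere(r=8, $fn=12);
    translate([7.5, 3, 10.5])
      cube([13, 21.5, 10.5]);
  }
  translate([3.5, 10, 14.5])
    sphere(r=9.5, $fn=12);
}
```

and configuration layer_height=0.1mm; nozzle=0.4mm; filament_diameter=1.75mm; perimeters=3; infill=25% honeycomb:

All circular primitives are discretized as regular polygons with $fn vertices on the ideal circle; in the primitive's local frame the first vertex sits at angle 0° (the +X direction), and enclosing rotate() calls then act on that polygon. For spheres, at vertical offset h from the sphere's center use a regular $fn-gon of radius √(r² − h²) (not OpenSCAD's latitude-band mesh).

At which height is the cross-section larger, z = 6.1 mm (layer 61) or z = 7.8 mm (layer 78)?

layer 78 (z = 7.8 mm)

Layer 61 (z = 6.1): the sphere: section is a regular 12-gon, circumradius = √(r²−h²) = √(7.5²−1.4²) = 7.368 (area = (12/2)·7.368²·sin(360°/12) = 162.87 mm²); the sphere at (5.5, 4) does not reach this height (|z−center|=16.900 > r=8); the cube at (7.5, 3) is absent (z outside [10.5, 21]); Merging all regions: only the r=7.5 sphere is present, so the union is just that shape — area = 162.87 mm²; the r=9.5 sphere at (3.5, 10) slices to a regular 12-gon of circumradius 4.437 (√(r²−h²) with h=8.4 from center) (area = (12/2)·4.437²·sin(360°/12) = 59.07 mm²); Taking the union: the regions partially overlap — summed areas 221.94 mm² minus the doubly-counted overlap 2.82 mm² gives 219.12 mm² — area = 219.12 mm². So its area = 219.12 mm². Layer 78 (z = 7.8): the sphere: section is a regular 12-gon, circumradius = √(r²−h²) = √(7.5²−0.3²) = 7.494 (area = (12/2)·7.494²·sin(360°/12) = 168.48 mm²); the sphere at (5.5, 4) is not intersected at this z (|z−center|=15.200 > r=8); the cube at (7.5, 3) does not reach this height (z outside [10.5, 21]); Combining (union): only the r=7.5 sphere is present, so the union is just that shape — area = 168.48 mm²; the sphere at (3.5, 10): section is a regular 12-gon, circumradius = √(r²−h²) = √(9.5²−6.7²) = 6.735 (area = (12/2)·6.735²·sin(360°/12) = 136.08 mm²); Combining (union): the regions partially overlap — summed areas 304.56 mm² minus the doubly-counted overlap 20.25 mm² gives 284.31 mm² — area = 284.31 mm². So its area = 284.31 mm². Layer 78 is larger (284.31 vs 219.12 mm²).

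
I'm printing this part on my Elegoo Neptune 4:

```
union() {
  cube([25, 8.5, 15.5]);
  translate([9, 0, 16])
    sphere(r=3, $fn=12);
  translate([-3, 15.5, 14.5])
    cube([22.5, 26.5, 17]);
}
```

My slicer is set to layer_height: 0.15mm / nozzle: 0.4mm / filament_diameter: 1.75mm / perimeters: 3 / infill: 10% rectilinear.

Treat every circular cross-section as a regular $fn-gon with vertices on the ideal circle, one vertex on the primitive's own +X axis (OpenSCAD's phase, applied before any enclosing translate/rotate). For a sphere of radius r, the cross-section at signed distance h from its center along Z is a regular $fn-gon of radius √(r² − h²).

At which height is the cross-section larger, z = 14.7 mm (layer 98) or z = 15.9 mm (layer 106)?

layer 98 (z = 14.7 mm)

Layer 98 (z = 14.7): the 25×8.5 cube contributes its full rectangle (area 212.50 mm²); the r=3 sphere at (9, 0) contributes a regular 12-gon of circumradius √(3²−1.3²) = 2.704 (area = (12/2)·2.704²·sin(360°/12) = 21.93 mm²); the 22.5×26.5 cube at (-3, 15.5) contributes its full rectangle (area 596.25 mm²); Combining (union): the regions partially overlap — summed areas 830.68 mm² minus the doubly-counted overlap 10.96 mm² gives 819.72 mm² — area = 819.72 mm². So its area = 819.72 mm². Layer 106 (z = 15.9): the cube is not intersected at this z (z outside [0, 15.5]); the r=3 sphere at (9, 0) slices to a regular 12-gon of circumradius 2.998 (√(r²−h²) with h=0.1 from center) (area = (12/2)·2.998²·sin(360°/12) = 26.97 mm²); the cube at (-3, 15.5) (footprint 22.5×26.5) is included at this height (area 596.25 mm²); Combining (union): the 2 present regions are separate (no shared area or edge), so areas and boundary lengths simply add and each stays a separate island — area = 623.22 mm². So its area = 623.22 mm². Layer 98 is larger (819.72 vs 623.22 mm²).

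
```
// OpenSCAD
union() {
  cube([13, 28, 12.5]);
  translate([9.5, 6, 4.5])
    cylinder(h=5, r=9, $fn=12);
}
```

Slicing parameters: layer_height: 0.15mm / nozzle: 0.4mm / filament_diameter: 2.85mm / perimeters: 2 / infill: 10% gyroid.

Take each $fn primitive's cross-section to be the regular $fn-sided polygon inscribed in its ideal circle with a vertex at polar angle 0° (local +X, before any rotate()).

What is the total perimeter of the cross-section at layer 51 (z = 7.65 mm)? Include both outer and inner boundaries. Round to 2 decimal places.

At z = 7.65 mm: the 13×28 cube contributes its full rectangle (perimeter 82.00 mm); the r=9 cylinder at (9.5, 6) contributes a regular 12-gon of circumradius 9 (perimeter = 2·12·9.000·sin(180°/12) = 55.90 mm); Merging all regions: the regions partially overlap (shared area 159.96 mm²), so the edge portions inside another operand are dropped and the merged outline is re-measured after clipping — boundary = 89.67 mm. Overall, the cross-section is a single solid region. Total boundary length (outer) = 89.67 mm.

89.67 mm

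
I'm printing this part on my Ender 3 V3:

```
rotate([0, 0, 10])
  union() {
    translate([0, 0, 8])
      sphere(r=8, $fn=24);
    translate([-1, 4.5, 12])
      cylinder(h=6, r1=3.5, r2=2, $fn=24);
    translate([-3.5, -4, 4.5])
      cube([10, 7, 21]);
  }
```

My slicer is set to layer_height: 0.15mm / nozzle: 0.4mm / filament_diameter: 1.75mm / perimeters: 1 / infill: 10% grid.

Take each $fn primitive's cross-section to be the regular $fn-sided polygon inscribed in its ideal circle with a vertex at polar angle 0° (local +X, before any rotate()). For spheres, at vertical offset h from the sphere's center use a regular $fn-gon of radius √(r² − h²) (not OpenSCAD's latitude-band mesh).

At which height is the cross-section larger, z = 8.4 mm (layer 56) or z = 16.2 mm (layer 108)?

Layer 56 (z = 8.4): the r=8 sphere contributes a regular 24-gon of circumradius √(8²−0.4²) = 7.990 (area = (24/2)·7.990²·sin(360°/24) = 198.28 mm²); the cone at (-1, 4.5) is not intersected at this z (z outside [12, 18]); the cube at (-3.5, -4) (footprint 10×7) is included at this height (area 70.00 mm²); Taking the union: the 10×7 cube at (-3.5, -4) lies entirely inside the r=8 sphere, so the union is just the r=8 sphere — area = 198.28 mm²; (rotated 10° about Z; rotation is an isometry so areas/perimeters/island counts are preserved). So its area = 198.28 mm². Layer 108 (z = 16.2): the sphere does not reach this height (|z−center|=8.200 > r=8); the cone at (-1, 4.5): at t=0.700 of its height the radius interpolates to r₁+(r₂−r₁)t = 2.450, giving a regular 24-gon of that circumradius (area = (24/2)·2.450²·sin(360°/24) = 18.64 mm²); the 10×7 cube at (-3.5, -4) contributes its full rectangle (area 70.00 mm²); Taking the union: the regions partially overlap — summed areas 88.64 mm² minus the doubly-counted overlap 2.51 mm² gives 86.14 mm² — area = 86.14 mm²; (rotated 10° about Z; rotation is an isometry so areas/perimeters/island counts are preserved). So its area = 86.14 mm². Layer 56 is larger (198.28 vs 86.14 mm²).

layer 56 (z = 8.4 mm)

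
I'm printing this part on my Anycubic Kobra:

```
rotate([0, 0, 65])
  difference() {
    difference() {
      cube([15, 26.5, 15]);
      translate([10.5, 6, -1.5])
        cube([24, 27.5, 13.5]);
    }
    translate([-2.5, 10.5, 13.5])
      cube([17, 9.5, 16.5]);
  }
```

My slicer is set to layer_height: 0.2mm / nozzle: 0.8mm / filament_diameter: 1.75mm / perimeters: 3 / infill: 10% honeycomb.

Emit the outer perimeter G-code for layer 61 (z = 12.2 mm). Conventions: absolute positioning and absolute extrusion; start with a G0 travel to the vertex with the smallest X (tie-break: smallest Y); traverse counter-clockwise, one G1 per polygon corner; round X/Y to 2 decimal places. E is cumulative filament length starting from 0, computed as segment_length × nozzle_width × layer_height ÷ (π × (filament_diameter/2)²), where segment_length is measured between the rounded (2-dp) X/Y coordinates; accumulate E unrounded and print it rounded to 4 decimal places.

At z = 12.2 mm: the 15×26.5 cube contributes its full rectangle; the cube at (10.5, 6) does not reach this height (z outside [-1.5, 12]); Subtracting the remaining from the first: none of the subtracted shapes is present at this height, so the 15×26.5 cube is unchanged — 1 connected region; the cube at (-2.5, 10.5) is absent (z outside [13.5, 30]); After the difference (first − rest): none of the subtracted shapes is present at this height, so the result so far is unchanged — 1 connected region; (rotated 65° about Z; rotation is an isometry so areas/perimeters/island counts are preserved). The outline is a single polygon with 4 vertices. Extrusion per mm of travel: 0.8 × 0.2 / (π × 0.875²) = 0.066520. Accumulating E over each segment gives final E = 5.5210.

G0 X-24.02 Y11.20 Z12.20
G1 X0.00 Y0.00 E1.7630
G1 X6.34 Y13.59 E2.7605
G1 X-17.68 Y24.79 E4.5235
G1 X-24.02 Y11.20 E5.5210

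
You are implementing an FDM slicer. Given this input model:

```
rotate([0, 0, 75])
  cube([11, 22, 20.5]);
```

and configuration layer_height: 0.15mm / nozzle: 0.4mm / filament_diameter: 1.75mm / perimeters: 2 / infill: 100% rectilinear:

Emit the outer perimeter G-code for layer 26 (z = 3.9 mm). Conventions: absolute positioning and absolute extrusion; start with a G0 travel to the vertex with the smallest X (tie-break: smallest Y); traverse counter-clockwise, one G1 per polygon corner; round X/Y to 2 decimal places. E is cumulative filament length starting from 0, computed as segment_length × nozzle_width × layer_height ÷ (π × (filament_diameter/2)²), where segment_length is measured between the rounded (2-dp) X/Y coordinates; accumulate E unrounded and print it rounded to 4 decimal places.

G0 X-21.25 Y5.69 Z3.90
G1 X0.00 Y0.00 E0.5488
G1 X2.85 Y10.63 E0.8233
G1 X-18.40 Y16.32 E1.3720
G1 X-21.25 Y5.69 E1.6466

At z = 3.9 mm: the cube (footprint 11×22) is included at this height; (whole slice rotated 75° about Z — lengths, areas and connectivity unchanged). The outline is a single polygon with 4 vertices. Extrusion per mm of travel: 0.4 × 0.15 / (π × 0.875²) = 0.024945. Accumulating E over each segment gives final E = 1.6466.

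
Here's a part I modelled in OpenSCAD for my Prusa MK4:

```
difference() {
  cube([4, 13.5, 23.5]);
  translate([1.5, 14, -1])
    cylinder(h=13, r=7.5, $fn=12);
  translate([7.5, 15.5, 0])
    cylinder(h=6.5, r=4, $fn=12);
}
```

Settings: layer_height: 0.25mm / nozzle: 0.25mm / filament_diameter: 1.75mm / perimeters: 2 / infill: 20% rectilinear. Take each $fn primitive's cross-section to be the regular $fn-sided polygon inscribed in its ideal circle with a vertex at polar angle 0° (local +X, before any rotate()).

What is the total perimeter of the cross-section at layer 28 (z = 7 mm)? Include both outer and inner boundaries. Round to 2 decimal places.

22.21 mm

At z = 7 mm: the 4×13.5 cube contributes its full rectangle (perimeter 35.00 mm); the r=7.5 cylinder at (1.5, 14) contributes a regular 12-gon of circumradius 7.5 (perimeter = 2·12·7.500·sin(180°/12) = 46.59 mm); the cylinder at (7.5, 15.5) is not intersected at this z (z outside [0, 6.5]); Subtracting the remaining from the first: starting from the 4×13.5 cube, the r=7.5 cylinder at (1.5, 14) partially overlaps it — only the 26.86 mm² overlap (of its 168.75 mm²) is removed, clipping the outline — boundary = 22.21 mm. Overall, the cross-section is a single solid region. Total boundary length (outer) = 22.21 mm.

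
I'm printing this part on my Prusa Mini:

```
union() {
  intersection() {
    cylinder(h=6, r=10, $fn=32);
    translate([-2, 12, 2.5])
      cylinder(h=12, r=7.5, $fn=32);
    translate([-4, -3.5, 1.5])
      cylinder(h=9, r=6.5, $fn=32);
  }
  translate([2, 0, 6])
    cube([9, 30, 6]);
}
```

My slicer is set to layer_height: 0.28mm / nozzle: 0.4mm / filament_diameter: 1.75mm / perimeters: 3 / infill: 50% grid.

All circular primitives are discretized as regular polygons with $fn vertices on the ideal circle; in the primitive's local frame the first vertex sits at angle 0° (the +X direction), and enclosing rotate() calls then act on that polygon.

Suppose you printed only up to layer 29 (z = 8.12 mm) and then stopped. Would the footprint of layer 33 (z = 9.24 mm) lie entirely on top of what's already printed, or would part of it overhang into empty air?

entirely on top

Compare the two slices. At z = 8.12: the cylinder is absent (z outside [0, 6]); the cylinder at (-2, 12): section is a regular 32-gon, circumradius r=7.5 (area = (32/2)·7.500²·sin(360°/32) = 175.58 mm²); the r=6.5 cylinder at (-4, -3.5) gives a regular 32-gon of circumradius 6.5 (constant along its height) (area = (32/2)·6.500²·sin(360°/32) = 131.88 mm²); Keeping only the common overlap: at least one operand is absent at this height, so nothing remains; the cube at (2, 0) (footprint 9×30) is included at this height (area 270.00 mm²); Combining (union): only the 9×30 cube at (2, 0) is present, so the union is just that shape — area = 270.00 mm². At z = 9.24: the cylinder is absent (z outside [0, 6]); the cylinder at (-2, 12): section is a regular 32-gon, circumradius r=7.5 (area = (32/2)·7.500²·sin(360°/32) = 175.58 mm²); the r=6.5 cylinder at (-4, -3.5) gives a regular 32-gon of circumradius 6.5 (constant along its height) (area = (32/2)·6.500²·sin(360°/32) = 131.88 mm²); Keeping only the common overlap: at least one operand is absent at this height, so nothing remains; the cube at (2, 0) (footprint 9×30) is included at this height (area 270.00 mm²); Combining (union): only the 9×30 cube at (2, 0) is present, so the union is just that shape — area = 270.00 mm². Checking containment: the cross-section at z = 9.24 is a subset of the cross-section at z = 8.12.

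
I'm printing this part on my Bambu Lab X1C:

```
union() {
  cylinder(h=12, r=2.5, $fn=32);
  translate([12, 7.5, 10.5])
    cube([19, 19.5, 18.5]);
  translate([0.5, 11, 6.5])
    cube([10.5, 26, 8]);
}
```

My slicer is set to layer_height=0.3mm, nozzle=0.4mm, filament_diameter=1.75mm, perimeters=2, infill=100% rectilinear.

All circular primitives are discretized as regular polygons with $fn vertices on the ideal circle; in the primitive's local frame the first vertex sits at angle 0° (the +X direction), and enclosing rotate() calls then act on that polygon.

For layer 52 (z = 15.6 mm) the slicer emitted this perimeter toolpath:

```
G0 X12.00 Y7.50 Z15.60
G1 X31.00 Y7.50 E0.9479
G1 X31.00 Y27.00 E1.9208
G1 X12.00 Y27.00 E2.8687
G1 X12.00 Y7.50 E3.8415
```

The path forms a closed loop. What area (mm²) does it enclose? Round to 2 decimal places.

370.50 mm²

Apply the shoelace formula to the sequence of (X, Y) vertices; enclosed area = 370.50 mm².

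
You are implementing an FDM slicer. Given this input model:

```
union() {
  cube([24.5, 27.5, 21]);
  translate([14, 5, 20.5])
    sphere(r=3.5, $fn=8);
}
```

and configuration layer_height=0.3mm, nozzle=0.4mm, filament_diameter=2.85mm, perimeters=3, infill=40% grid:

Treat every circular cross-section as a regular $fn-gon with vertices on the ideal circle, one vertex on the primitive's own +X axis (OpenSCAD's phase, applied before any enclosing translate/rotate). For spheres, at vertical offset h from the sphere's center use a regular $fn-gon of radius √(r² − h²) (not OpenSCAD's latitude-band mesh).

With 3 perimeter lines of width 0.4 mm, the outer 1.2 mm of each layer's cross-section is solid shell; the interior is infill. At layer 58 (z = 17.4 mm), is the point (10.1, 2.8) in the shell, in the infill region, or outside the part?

At z = 17.4 mm: the cube (footprint 24.5×27.5) is included at this height; the r=3.5 sphere at (14, 5) contributes a regular 8-gon of circumradius √(3.5²−3.1²) = 1.625; Merging all regions: the r=3.5 sphere at (14, 5) lies entirely inside the 24.5×27.5 cube, so the union is just the 24.5×27.5 cube — 1 connected region. Overall, the cross-section is a single solid region. The nearest boundary edge runs (24.50, 0.00)→(0.00, 0.00); distance from the point to it = 2.80 mm. The point is inside the cross-section and 2.80 mm from the nearest boundary — more than the 1.2 mm shell width (3 × 0.4), so it's in the infill interior.

infill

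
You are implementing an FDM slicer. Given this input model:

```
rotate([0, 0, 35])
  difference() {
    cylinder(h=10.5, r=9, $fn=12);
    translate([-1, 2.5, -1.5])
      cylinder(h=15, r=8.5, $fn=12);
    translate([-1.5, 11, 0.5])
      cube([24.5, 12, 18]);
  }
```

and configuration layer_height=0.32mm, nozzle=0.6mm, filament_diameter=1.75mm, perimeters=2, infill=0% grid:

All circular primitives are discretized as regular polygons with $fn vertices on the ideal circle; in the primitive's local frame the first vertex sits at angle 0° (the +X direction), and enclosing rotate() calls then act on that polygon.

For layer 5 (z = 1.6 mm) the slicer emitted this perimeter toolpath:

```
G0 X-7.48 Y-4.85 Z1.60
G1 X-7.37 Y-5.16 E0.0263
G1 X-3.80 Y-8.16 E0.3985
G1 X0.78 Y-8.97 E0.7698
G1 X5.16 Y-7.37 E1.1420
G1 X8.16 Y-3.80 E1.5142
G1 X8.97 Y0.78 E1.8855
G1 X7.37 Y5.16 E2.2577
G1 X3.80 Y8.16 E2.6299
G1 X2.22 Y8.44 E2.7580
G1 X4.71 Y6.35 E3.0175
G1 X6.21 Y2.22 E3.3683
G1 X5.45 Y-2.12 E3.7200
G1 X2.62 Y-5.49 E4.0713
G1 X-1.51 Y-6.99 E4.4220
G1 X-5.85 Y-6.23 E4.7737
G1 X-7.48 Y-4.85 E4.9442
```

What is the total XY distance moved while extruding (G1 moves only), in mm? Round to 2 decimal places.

Sum the Euclidean lengths of each G1 segment: total = 61.94 mm.

61.94 mm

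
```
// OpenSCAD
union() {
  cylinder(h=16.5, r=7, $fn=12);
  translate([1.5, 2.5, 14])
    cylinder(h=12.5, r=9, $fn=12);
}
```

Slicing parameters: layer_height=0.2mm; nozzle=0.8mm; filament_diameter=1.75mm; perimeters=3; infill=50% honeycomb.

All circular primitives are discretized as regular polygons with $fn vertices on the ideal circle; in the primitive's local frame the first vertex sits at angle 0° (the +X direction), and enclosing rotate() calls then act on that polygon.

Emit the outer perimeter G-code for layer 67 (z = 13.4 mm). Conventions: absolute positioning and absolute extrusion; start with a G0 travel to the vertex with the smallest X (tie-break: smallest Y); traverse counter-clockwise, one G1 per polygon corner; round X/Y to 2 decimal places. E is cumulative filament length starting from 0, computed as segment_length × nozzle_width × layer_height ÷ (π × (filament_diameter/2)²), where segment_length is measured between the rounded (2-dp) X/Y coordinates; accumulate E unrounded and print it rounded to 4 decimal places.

At z = 13.4 mm: the r=7 cylinder contributes a regular 12-gon of circumradius 7; the cylinder at (1.5, 2.5) is absent (z outside [14, 26.5]); Merging all regions: only the r=7 cylinder is present, so the union is just that shape — 1 connected region. The outline is a single polygon with 12 vertices. Extrusion per mm of travel: 0.8 × 0.2 / (π × 0.875²) = 0.066520. Accumulating E over each segment gives final E = 2.8919.

G0 X-7.00 Y0.00 Z13.40
G1 X-6.06 Y-3.50 E0.2411
G1 X-3.50 Y-6.06 E0.4819
G1 X0.00 Y-7.00 E0.7230
G1 X3.50 Y-6.06 E0.9640
G1 X6.06 Y-3.50 E1.2049
G1 X7.00 Y0.00 E1.4459
G1 X6.06 Y3.50 E1.6870
G1 X3.50 Y6.06 E1.9278
G1 X0.00 Y7.00 E2.1689
G1 X-3.50 Y6.06 E2.4100
G1 X-6.06 Y3.50 E2.6508
G1 X-7.00 Y0.00 E2.8919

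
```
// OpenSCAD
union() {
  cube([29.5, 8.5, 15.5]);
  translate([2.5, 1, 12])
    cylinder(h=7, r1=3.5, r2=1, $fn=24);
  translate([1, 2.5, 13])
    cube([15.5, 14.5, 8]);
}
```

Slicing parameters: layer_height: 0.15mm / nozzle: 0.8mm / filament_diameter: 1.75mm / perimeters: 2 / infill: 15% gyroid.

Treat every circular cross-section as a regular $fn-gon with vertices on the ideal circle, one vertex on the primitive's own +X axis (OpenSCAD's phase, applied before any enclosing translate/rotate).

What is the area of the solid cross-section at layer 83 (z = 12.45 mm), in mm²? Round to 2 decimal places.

At z = 12.45 mm: the 29.5×8.5 cube contributes its full rectangle (area 250.75 mm²); the cone at (2.5, 1) (r1=3.5→r2=1) has section circumradius 3.339 here — a regular 24-gon (area = (24/2)·3.339²·sin(360°/24) = 34.63 mm²); the cube at (1, 2.5) is absent (z outside [13, 21]); Taking the union: the regions partially overlap — summed areas 285.38 mm² minus the doubly-counted overlap 21.86 mm² gives 263.52 mm² — area = 263.52 mm². Overall, the cross-section is a single solid region. Net area = 263.52 mm².

263.52 mm²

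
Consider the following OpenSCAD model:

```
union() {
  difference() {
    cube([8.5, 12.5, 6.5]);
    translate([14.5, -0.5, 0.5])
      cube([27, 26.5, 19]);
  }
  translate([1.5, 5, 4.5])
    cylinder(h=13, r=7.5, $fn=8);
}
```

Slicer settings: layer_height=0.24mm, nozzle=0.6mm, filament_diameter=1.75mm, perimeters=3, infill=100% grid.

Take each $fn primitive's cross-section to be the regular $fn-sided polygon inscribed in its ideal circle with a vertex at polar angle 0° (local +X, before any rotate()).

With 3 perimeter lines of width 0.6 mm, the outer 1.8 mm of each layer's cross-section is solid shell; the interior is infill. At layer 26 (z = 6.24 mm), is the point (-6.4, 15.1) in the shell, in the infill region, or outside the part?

At z = 6.24 mm: the cube is present — its section is the full 8.5×12.5 rectangle; the 27×26.5 cube at (14.5, -0.5) contributes its full rectangle; Subtracting the remaining from the first: starting from the 8.5×12.5 cube, the 27×26.5 cube at (14.5, -0.5) misses the remaining region (no effect) — 1 connected region; the r=7.5 cylinder at (1.5, 5) contributes a regular 8-gon of circumradius 7.5; Combining (union): the regions partially overlap (shared area 89.78 mm²), so overlapping operands fuse into one piece — 1 connected region. Overall, the cross-section is a single solid region. The nearest boundary edge runs (-6.00, 5.00)→(-3.80, 10.30); distance from the point to it = 5.45 mm. The point is not inside any of the regions above, so it lies outside the cross-section (5.45 mm from the nearest boundary).

outside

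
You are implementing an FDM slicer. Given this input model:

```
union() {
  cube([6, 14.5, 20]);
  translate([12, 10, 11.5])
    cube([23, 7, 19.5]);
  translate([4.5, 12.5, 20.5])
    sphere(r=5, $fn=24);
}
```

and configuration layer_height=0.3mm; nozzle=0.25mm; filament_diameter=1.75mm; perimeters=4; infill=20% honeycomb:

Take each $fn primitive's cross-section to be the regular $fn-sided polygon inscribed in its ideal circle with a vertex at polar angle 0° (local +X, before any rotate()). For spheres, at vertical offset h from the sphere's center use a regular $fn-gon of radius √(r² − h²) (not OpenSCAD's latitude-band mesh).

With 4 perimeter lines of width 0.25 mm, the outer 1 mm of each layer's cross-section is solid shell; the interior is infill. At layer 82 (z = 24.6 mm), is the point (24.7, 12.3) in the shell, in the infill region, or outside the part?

At z = 24.6 mm: the cube does not reach this height (z outside [0, 20]); the cube at (12, 10) is present — its section is the full 23×7 rectangle; the r=5 sphere at (4.5, 12.5) slices to a regular 24-gon of circumradius 2.862 (√(r²−h²) with h=4.1 from center); Combining (union): the 2 present regions are separate (no shared area or edge), so areas and boundary lengths simply add and each stays a separate island — 2 connected regions. Overall, the cross-section has 2 separate islands. The nearest boundary edge runs (35.00, 10.00)→(12.00, 10.00); distance from the point to it = 2.30 mm. (Shell/infill is judged within the island containing the point — the largest one.) The point is inside the cross-section and 2.30 mm from the nearest boundary — more than the 1 mm shell width (4 × 0.25), so it's in the infill interior.

infill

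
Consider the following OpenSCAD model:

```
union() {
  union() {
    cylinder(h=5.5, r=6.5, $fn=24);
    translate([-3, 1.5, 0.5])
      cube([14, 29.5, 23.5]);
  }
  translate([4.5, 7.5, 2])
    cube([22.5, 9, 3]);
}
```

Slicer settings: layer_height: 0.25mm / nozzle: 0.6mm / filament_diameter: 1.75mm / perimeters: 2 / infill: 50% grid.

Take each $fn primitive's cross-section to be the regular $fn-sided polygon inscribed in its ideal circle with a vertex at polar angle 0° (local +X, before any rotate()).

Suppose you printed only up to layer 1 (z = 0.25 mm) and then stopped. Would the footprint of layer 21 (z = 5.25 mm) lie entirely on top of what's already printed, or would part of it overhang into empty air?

part overhangs

Compare the two slices. At z = 0.25: the r=6.5 cylinder contributes a regular 24-gon of circumradius 6.5 (area = (24/2)·6.500²·sin(360°/24) = 131.22 mm²); the cube at (-3, 1.5) does not reach this height (z outside [0.5, 24]); Combining (union): only the r=6.5 cylinder is present, so the union is just that shape — area = 131.22 mm²; the cube at (4.5, 7.5) is absent (z outside [2, 5]); Taking the union: only the result so far is present, so the union is just that shape — area = 131.22 mm². At z = 5.25: the r=6.5 cylinder contributes a regular 24-gon of circumradius 6.5 (area = (24/2)·6.500²·sin(360°/24) = 131.22 mm²); the 14×29.5 cube at (-3, 1.5) contributes its full rectangle (area 413.00 mm²); Merging all regions: the regions partially overlap — summed areas 544.22 mm² minus the doubly-counted overlap 37.37 mm² gives 506.86 mm² — area = 506.86 mm²; the cube at (4.5, 7.5) does not reach this height (z outside [2, 5]); Taking the union: only the result so far is present, so the union is just that shape — area = 506.86 mm². Checking containment: at z = 5.25 the cross-section extends beyond the z = 0.25 cross-section by about 375.63 mm².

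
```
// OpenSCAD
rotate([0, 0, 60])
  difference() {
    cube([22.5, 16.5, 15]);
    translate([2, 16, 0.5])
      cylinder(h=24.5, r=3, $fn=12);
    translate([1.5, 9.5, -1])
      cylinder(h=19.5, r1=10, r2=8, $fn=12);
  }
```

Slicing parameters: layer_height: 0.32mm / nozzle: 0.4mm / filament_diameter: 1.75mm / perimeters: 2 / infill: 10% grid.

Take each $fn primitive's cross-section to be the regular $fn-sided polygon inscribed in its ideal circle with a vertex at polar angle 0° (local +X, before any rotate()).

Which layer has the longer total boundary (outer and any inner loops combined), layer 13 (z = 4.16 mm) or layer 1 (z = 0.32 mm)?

Layer 13 (z = 4.16): the cube (footprint 22.5×16.5) is included at this height (perimeter 78.00 mm); the r=3 cylinder at (2, 16) gives a regular 12-gon of circumradius 3 (constant along its height) (perimeter = 2·12·3.000·sin(180°/12) = 18.63 mm); the cone at (1.5, 9.5) contributes a regular 12-gon of circumradius 9.471 (interpolated between r1=10 and r2=8 at t=0.265) (perimeter = 2·12·9.471·sin(180°/12) = 58.83 mm); Taking the first minus the rest: starting from the 22.5×16.5 cube, the r=3 cylinder at (2, 16) partially overlaps it — only the 14.59 mm² overlap (of its 27.00 mm²) is removed, clipping the outline; the cone at (1.5, 9.5) partially overlaps it — only the 134.94 mm² overlap (of its 269.09 mm²) is removed, clipping the outline — boundary = 78.86 mm; (rotated 60° about Z; rotation is an isometry so areas/perimeters/island counts are preserved). So its perimeter = 78.86 mm. Layer 1 (z = 0.32): the cube is present — its section is the full 22.5×16.5 rectangle (perimeter 78.00 mm); the cylinder at (2, 16) is absent (z outside [0.5, 25]); the cone at (1.5, 9.5) (r1=10→r2=8) has section circumradius 9.865 here — a regular 12-gon (perimeter = 2·12·9.865·sin(180°/12) = 61.28 mm); Subtracting the remaining from the first: starting from the 22.5×16.5 cube, the cone at (1.5, 9.5) partially overlaps it — only the 158.40 mm² overlap (of its 291.93 mm²) is removed, clipping the outline — boundary = 72.93 mm; (whole slice rotated 60° about Z — lengths, areas and connectivity unchanged). So its perimeter = 72.93 mm. Layer 13 is larger (78.86 vs 72.93 mm).

layer 13 (z = 4.16 mm)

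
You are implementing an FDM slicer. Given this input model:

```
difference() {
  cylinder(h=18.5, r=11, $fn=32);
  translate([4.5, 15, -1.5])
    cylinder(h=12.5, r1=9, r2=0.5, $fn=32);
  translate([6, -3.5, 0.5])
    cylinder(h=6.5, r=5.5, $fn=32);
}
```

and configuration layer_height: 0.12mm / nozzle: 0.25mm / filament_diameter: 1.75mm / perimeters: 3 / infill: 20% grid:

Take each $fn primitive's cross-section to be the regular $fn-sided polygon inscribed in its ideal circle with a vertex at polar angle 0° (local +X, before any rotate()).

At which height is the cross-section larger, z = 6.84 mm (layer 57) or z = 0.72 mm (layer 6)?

layer 57 (z = 6.84 mm)

Layer 57 (z = 6.84): the r=11 cylinder contributes a regular 32-gon of circumradius 11 (area = (32/2)·11.000²·sin(360°/32) = 377.69 mm²); the cone at (4.5, 15): at t=0.667 of its height the radius interpolates to r₁+(r₂−r₁)t = 3.329, giving a regular 32-gon of that circumradius (area = (32/2)·3.329²·sin(360°/32) = 34.59 mm²); the r=5.5 cylinder at (6, -3.5) contributes a regular 32-gon of circumradius 5.5 (area = (32/2)·5.500²·sin(360°/32) = 94.42 mm²); Taking the first minus the rest: starting from the r=11 cylinder (377.69 mm²), the cone at (4.5, 15) misses the remaining region (no effect); the r=5.5 cylinder at (6, -3.5) partially overlaps it — only the 84.70 mm² overlap (of its 94.42 mm²) is removed, clipping the outline — area = 292.99 mm². So its area = 292.99 mm². Layer 6 (z = 0.72): the cylinder: section is a regular 32-gon, circumradius r=11 (area = (32/2)·11.000²·sin(360°/32) = 377.69 mm²); the cone at (4.5, 15) (r1=9→r2=0.5) has section circumradius 7.490 here — a regular 32-gon (area = (32/2)·7.490²·sin(360°/32) = 175.13 mm²); the cylinder at (6, -3.5): section is a regular 32-gon, circumradius r=5.5 (area = (32/2)·5.500²·sin(360°/32) = 94.42 mm²); After the difference (first − rest): starting from the r=11 cylinder (377.69 mm²), the cone at (4.5, 15) partially overlaps it — only the 17.82 mm² overlap (of its 175.13 mm²) is removed, clipping the outline; the r=5.5 cylinder at (6, -3.5) partially overlaps it — only the 84.70 mm² overlap (of its 94.42 mm²) is removed, clipping the outline — area = 275.17 mm². So its area = 275.17 mm². Layer 57 is larger (292.99 vs 275.17 mm²).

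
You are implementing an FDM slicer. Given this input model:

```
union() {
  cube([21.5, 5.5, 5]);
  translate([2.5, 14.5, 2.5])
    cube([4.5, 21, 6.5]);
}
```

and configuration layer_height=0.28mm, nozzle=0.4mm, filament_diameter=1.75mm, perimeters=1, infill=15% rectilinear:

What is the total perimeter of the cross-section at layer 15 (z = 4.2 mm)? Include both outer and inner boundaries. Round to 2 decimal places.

105.00 mm

At z = 4.2 mm: the cube (footprint 21.5×5.5) is included at this height (perimeter 54.00 mm); the cube at (2.5, 14.5) (footprint 4.5×21) is included at this height (perimeter 51.00 mm); Taking the union: the 2 present regions are separate (no shared area or edge), so areas and boundary lengths simply add and each stays a separate island — boundary = 105.00 mm. Overall, the cross-section has 2 separate islands. Total boundary length (outer) = 105.00 mm.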